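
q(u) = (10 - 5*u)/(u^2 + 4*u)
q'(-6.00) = 1.81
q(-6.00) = 3.33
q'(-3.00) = 7.22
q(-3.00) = -8.33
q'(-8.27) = 0.37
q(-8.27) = 1.45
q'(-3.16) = 10.38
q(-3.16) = -9.72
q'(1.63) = -0.70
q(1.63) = 0.20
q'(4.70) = -0.01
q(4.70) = -0.33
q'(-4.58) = 22.18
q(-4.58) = 12.39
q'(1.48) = -0.89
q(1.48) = 0.32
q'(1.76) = -0.58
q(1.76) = 0.12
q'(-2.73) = 4.31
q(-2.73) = -6.82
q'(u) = (10 - 5*u)*(-2*u - 4)/(u^2 + 4*u)^2 - 5/(u^2 + 4*u)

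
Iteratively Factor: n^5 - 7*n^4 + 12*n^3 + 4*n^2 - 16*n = (n - 2)*(n^4 - 5*n^3 + 2*n^2 + 8*n) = (n - 2)*(n + 1)*(n^3 - 6*n^2 + 8*n) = n*(n - 2)*(n + 1)*(n^2 - 6*n + 8) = n*(n - 4)*(n - 2)*(n + 1)*(n - 2)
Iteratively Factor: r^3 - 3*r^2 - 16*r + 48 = (r + 4)*(r^2 - 7*r + 12) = (r - 3)*(r + 4)*(r - 4)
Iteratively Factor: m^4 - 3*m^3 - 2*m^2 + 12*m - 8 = (m - 2)*(m^3 - m^2 - 4*m + 4) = (m - 2)*(m - 1)*(m^2 - 4) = (m - 2)*(m - 1)*(m + 2)*(m - 2)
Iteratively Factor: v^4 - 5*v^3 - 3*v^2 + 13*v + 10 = (v - 5)*(v^3 - 3*v - 2) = (v - 5)*(v + 1)*(v^2 - v - 2) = (v - 5)*(v - 2)*(v + 1)*(v + 1)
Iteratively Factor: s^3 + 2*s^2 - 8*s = (s - 2)*(s^2 + 4*s) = (s - 2)*(s + 4)*(s)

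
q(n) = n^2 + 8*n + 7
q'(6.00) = 20.00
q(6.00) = 91.00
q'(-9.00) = -10.00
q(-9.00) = 16.00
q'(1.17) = 10.34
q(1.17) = 17.73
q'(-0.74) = 6.52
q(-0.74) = 1.63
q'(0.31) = 8.62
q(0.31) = 9.58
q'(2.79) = 13.58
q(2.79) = 37.10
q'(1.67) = 11.34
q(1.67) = 23.15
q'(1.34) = 10.68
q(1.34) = 19.52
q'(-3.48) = 1.04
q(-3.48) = -8.73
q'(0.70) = 9.40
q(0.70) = 13.09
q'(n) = 2*n + 8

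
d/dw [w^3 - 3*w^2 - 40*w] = 3*w^2 - 6*w - 40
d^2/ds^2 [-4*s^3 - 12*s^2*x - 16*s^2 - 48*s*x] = -24*s - 24*x - 32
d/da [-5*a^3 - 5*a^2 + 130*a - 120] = -15*a^2 - 10*a + 130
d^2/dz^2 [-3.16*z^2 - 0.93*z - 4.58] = -6.32000000000000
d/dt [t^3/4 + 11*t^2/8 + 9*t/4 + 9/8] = 3*t^2/4 + 11*t/4 + 9/4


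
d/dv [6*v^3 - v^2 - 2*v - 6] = 18*v^2 - 2*v - 2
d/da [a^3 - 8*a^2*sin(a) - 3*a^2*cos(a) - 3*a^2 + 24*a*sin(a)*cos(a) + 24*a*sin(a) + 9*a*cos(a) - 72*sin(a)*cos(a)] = 3*a^2*sin(a) - 8*a^2*cos(a) + 3*a^2 - 25*a*sin(a) + 18*a*cos(a) + 24*a*cos(2*a) - 6*a + 24*sin(a) + 12*sin(2*a) + 9*cos(a) - 72*cos(2*a)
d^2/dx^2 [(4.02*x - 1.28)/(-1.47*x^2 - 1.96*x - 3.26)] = (-(2.94*x + 1.96)*(4.02*x - 1.28)*(5.88*x + 3.92) + (35.4564*x + 11.9952)*(1.47*x^2 + 1.96*x + 3.26))/(1.47*x^2 + 1.96*x + 3.26)^3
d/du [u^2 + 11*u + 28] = 2*u + 11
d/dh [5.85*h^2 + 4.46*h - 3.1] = 11.7*h + 4.46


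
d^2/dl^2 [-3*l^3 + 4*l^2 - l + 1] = 8 - 18*l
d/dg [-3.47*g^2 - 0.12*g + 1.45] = -6.94*g - 0.12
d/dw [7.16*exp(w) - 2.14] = 7.16*exp(w)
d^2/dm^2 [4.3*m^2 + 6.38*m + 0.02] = 8.60000000000000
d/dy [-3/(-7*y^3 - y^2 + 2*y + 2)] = 3*(-21*y^2 - 2*y + 2)/(7*y^3 + y^2 - 2*y - 2)^2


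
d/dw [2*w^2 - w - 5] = 4*w - 1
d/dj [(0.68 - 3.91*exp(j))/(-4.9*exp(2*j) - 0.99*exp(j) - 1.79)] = (-19.159*exp(2*j) + 6.664*exp(j) + 7.6721)*exp(j)/(24.01*exp(4*j) + 9.702*exp(3*j) + 18.5221*exp(2*j) + 3.5442*exp(j) + 3.2041)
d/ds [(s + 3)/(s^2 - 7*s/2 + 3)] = 2*(-2*s^2 - 12*s + 27)/(4*s^4 - 28*s^3 + 73*s^2 - 84*s + 36)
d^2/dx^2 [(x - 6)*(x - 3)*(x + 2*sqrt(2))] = 6*x - 18 + 4*sqrt(2)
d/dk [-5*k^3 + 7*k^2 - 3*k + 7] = -15*k^2 + 14*k - 3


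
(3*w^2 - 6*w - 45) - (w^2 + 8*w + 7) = 2*w^2 - 14*w - 52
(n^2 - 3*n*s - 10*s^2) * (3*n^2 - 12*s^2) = 3*n^4 - 9*n^3*s - 42*n^2*s^2 + 36*n*s^3 + 120*s^4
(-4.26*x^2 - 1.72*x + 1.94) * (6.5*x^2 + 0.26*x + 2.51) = -27.69*x^4 - 12.2876*x^3 + 1.4702*x^2 - 3.8128*x + 4.8694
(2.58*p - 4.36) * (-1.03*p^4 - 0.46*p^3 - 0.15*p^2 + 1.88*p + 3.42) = -2.6574*p^5 + 3.304*p^4 + 1.6186*p^3 + 5.5044*p^2 + 0.626800000000001*p - 14.9112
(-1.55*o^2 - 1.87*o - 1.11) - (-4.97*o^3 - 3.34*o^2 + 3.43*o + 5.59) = 4.97*o^3 + 1.79*o^2 - 5.3*o - 6.7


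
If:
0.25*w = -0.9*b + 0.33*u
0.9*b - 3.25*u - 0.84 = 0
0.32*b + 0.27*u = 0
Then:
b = 0.18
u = -0.21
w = -0.91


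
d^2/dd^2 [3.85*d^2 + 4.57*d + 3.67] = 7.70000000000000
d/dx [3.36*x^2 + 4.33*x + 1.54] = 6.72*x + 4.33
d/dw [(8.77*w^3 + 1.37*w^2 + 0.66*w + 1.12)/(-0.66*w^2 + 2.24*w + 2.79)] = (-5.7882*w^4 + 39.2896*w^3 + 76.9093*w^2 + 9.123*w - 0.6674)/(0.4356*w^4 - 2.9568*w^3 + 1.3348*w^2 + 12.4992*w + 7.7841)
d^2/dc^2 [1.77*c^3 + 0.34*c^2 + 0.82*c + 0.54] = 10.62*c + 0.68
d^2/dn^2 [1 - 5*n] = 0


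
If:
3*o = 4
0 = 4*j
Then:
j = 0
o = 4/3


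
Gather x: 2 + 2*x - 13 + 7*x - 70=9*x - 81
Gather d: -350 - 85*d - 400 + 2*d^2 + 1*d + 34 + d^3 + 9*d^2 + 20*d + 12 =d^3 + 11*d^2 - 64*d - 704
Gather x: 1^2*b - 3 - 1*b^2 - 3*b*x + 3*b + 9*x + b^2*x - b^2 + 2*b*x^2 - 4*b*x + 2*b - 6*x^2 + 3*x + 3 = -2*b^2 + 6*b + x^2*(2*b - 6) + x*(b^2 - 7*b + 12)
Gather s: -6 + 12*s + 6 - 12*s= 0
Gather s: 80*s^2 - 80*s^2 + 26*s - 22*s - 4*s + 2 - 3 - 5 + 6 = 0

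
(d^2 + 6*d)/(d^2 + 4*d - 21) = d*(d + 6)/(d^2 + 4*d - 21)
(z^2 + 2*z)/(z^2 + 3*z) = (z + 2)/(z + 3)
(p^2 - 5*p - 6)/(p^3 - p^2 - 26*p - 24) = 1/(p + 4)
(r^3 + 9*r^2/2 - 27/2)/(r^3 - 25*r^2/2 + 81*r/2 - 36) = (r^2 + 6*r + 9)/(r^2 - 11*r + 24)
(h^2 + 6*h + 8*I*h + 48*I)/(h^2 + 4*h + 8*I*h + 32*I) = (h + 6)/(h + 4)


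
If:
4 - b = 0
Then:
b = 4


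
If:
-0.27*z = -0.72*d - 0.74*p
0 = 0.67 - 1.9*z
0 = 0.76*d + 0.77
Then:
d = -1.01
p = 1.11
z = 0.35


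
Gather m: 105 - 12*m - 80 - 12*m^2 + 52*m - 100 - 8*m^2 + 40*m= -20*m^2 + 80*m - 75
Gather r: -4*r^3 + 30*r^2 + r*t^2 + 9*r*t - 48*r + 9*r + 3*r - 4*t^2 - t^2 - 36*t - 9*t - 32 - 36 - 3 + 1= -4*r^3 + 30*r^2 + r*(t^2 + 9*t - 36) - 5*t^2 - 45*t - 70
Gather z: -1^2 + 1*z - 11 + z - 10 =2*z - 22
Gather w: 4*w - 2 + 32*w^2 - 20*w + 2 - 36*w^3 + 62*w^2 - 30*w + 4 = -36*w^3 + 94*w^2 - 46*w + 4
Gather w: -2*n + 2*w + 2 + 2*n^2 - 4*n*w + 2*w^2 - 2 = 2*n^2 - 2*n + 2*w^2 + w*(2 - 4*n)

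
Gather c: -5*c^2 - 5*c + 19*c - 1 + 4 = -5*c^2 + 14*c + 3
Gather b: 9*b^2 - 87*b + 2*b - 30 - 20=9*b^2 - 85*b - 50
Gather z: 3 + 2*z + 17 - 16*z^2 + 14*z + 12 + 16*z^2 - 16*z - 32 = 0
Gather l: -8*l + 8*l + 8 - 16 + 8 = 0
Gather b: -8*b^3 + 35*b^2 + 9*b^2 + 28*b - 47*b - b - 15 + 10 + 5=-8*b^3 + 44*b^2 - 20*b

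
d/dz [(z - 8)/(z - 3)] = 5/(z - 3)^2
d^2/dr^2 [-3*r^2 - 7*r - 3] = -6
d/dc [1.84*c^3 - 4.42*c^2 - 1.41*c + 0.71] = 5.52*c^2 - 8.84*c - 1.41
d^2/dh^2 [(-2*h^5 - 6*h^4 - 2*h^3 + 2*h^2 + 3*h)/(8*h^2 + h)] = 4*(-192*h^4 - 256*h^3 - 78*h^2 - 9*h + 87)/(512*h^3 + 192*h^2 + 24*h + 1)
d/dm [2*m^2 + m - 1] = 4*m + 1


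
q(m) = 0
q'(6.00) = 0.00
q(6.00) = 0.00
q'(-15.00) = 0.00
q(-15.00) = 0.00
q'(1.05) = 0.00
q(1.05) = 0.00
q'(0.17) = 0.00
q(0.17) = 0.00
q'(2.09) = 0.00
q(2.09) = 0.00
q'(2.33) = 0.00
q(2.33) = 0.00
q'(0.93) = 0.00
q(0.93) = 0.00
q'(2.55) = 0.00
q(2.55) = 0.00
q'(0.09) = 0.00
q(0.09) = 0.00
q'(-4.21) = 0.00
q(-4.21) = 0.00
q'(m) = 0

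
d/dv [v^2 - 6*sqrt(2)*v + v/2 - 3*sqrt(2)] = 2*v - 6*sqrt(2) + 1/2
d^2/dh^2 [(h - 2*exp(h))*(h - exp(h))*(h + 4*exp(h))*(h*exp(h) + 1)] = h^4*exp(h) + 4*h^3*exp(2*h) + 8*h^3*exp(h) - 90*h^2*exp(3*h) + 12*h^2*exp(2*h) + 13*h^2*exp(h) + 128*h*exp(4*h) - 120*h*exp(3*h) - 34*h*exp(2*h) + 4*h*exp(h) + 6*h + 64*exp(4*h) + 52*exp(3*h) - 40*exp(2*h) + 2*exp(h)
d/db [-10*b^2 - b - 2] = -20*b - 1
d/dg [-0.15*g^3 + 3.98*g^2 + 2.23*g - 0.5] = -0.45*g^2 + 7.96*g + 2.23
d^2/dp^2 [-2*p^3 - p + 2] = -12*p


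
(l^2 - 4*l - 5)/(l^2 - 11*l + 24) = (l^2 - 4*l - 5)/(l^2 - 11*l + 24)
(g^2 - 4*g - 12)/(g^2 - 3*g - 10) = (g - 6)/(g - 5)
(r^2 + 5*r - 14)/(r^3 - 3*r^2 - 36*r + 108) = (r^2 + 5*r - 14)/(r^3 - 3*r^2 - 36*r + 108)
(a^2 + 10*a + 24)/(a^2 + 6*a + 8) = (a + 6)/(a + 2)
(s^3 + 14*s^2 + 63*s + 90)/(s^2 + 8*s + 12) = (s^2 + 8*s + 15)/(s + 2)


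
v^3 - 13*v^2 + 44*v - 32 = (v - 8)*(v - 4)*(v - 1)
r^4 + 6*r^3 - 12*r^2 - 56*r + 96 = (r - 2)^2*(r + 4)*(r + 6)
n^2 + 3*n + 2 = (n + 1)*(n + 2)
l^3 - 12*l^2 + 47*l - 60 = (l - 5)*(l - 4)*(l - 3)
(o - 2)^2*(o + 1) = o^3 - 3*o^2 + 4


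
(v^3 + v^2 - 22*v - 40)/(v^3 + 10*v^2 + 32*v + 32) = (v - 5)/(v + 4)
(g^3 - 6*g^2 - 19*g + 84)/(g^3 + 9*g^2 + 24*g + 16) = (g^2 - 10*g + 21)/(g^2 + 5*g + 4)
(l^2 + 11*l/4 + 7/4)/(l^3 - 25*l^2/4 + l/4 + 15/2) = (4*l + 7)/(4*l^2 - 29*l + 30)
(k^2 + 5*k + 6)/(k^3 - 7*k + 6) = (k + 2)/(k^2 - 3*k + 2)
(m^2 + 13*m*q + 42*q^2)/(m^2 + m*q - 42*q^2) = (-m - 6*q)/(-m + 6*q)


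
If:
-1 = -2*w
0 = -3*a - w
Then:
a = -1/6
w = 1/2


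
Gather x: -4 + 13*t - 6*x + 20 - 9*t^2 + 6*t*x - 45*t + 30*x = -9*t^2 - 32*t + x*(6*t + 24) + 16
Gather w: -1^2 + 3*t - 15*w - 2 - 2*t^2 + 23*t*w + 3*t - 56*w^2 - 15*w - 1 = -2*t^2 + 6*t - 56*w^2 + w*(23*t - 30) - 4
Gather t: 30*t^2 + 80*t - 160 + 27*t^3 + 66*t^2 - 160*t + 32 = 27*t^3 + 96*t^2 - 80*t - 128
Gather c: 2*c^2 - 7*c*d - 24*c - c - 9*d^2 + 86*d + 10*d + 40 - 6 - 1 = 2*c^2 + c*(-7*d - 25) - 9*d^2 + 96*d + 33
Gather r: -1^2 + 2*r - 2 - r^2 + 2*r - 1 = -r^2 + 4*r - 4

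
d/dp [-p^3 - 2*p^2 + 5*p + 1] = -3*p^2 - 4*p + 5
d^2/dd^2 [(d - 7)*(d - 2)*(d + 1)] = 6*d - 16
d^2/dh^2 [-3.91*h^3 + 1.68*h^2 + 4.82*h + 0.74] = 3.36 - 23.46*h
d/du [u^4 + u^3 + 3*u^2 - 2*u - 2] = 4*u^3 + 3*u^2 + 6*u - 2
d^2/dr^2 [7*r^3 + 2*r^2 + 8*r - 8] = 42*r + 4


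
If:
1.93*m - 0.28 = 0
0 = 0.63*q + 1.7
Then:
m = 0.15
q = -2.70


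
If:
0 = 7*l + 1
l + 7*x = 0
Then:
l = -1/7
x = 1/49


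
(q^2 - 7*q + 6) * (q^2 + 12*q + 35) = q^4 + 5*q^3 - 43*q^2 - 173*q + 210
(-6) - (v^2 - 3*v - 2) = -v^2 + 3*v - 4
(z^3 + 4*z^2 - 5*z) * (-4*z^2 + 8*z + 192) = -4*z^5 - 8*z^4 + 244*z^3 + 728*z^2 - 960*z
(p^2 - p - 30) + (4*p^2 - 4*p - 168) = 5*p^2 - 5*p - 198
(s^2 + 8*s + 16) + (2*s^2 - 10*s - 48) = 3*s^2 - 2*s - 32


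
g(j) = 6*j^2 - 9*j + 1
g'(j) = 12*j - 9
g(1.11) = -1.60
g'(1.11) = 4.32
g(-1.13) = 18.83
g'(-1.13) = -22.56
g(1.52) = 1.18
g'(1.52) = 9.24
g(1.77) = 3.87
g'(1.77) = 12.24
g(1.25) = -0.88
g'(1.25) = 6.00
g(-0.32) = 4.49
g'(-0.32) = -12.84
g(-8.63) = 525.53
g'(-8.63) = -112.56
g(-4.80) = 182.44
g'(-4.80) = -66.60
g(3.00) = 28.00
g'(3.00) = 27.00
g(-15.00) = 1486.00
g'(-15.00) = -189.00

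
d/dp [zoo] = 0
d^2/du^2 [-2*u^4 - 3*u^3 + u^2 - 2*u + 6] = -24*u^2 - 18*u + 2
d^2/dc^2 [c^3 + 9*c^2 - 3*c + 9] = 6*c + 18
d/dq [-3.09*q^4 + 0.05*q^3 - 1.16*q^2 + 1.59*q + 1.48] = -12.36*q^3 + 0.15*q^2 - 2.32*q + 1.59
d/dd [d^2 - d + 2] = 2*d - 1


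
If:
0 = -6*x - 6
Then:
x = -1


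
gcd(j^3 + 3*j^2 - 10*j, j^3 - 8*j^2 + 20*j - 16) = j - 2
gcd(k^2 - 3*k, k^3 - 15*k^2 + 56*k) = k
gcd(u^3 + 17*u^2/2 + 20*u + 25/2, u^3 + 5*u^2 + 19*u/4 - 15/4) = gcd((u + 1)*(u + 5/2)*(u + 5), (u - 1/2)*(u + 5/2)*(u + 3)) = u + 5/2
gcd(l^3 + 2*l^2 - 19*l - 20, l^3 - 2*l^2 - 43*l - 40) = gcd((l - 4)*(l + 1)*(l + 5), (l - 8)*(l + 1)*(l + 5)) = l^2 + 6*l + 5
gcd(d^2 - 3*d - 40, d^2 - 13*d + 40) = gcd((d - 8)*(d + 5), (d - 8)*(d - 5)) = d - 8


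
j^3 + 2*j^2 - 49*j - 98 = (j - 7)*(j + 2)*(j + 7)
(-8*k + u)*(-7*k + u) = 56*k^2 - 15*k*u + u^2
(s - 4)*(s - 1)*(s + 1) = s^3 - 4*s^2 - s + 4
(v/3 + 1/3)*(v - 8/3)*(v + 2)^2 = v^4/3 + 7*v^3/9 - 16*v^2/9 - 52*v/9 - 32/9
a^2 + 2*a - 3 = (a - 1)*(a + 3)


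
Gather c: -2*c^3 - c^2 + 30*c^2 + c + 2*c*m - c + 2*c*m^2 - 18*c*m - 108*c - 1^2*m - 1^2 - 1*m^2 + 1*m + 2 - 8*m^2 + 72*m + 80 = -2*c^3 + 29*c^2 + c*(2*m^2 - 16*m - 108) - 9*m^2 + 72*m + 81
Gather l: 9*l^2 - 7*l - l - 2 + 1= 9*l^2 - 8*l - 1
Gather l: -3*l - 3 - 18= -3*l - 21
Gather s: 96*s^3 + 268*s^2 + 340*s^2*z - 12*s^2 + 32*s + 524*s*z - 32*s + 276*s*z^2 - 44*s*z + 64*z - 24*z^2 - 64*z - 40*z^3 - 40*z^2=96*s^3 + s^2*(340*z + 256) + s*(276*z^2 + 480*z) - 40*z^3 - 64*z^2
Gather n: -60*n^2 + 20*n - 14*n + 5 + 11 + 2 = -60*n^2 + 6*n + 18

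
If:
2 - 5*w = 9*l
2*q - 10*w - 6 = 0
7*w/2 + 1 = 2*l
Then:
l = 24/83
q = 199/83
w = -10/83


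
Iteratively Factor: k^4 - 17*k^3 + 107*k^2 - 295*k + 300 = (k - 5)*(k^3 - 12*k^2 + 47*k - 60) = (k - 5)^2*(k^2 - 7*k + 12) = (k - 5)^2*(k - 3)*(k - 4)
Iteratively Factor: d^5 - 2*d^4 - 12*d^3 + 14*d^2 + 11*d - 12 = (d - 1)*(d^4 - d^3 - 13*d^2 + d + 12) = (d - 1)*(d + 3)*(d^3 - 4*d^2 - d + 4) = (d - 1)^2*(d + 3)*(d^2 - 3*d - 4) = (d - 4)*(d - 1)^2*(d + 3)*(d + 1)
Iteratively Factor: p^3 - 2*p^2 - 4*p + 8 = (p + 2)*(p^2 - 4*p + 4) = (p - 2)*(p + 2)*(p - 2)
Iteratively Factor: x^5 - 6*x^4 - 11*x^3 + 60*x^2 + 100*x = (x)*(x^4 - 6*x^3 - 11*x^2 + 60*x + 100) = x*(x + 2)*(x^3 - 8*x^2 + 5*x + 50) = x*(x - 5)*(x + 2)*(x^2 - 3*x - 10) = x*(x - 5)^2*(x + 2)*(x + 2)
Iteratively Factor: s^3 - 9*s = (s + 3)*(s^2 - 3*s) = (s - 3)*(s + 3)*(s)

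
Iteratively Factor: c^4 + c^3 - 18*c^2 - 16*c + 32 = (c + 2)*(c^3 - c^2 - 16*c + 16) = (c - 4)*(c + 2)*(c^2 + 3*c - 4) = (c - 4)*(c - 1)*(c + 2)*(c + 4)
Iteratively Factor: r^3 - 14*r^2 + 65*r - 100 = (r - 5)*(r^2 - 9*r + 20) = (r - 5)^2*(r - 4)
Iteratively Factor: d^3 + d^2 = (d + 1)*(d^2) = d*(d + 1)*(d)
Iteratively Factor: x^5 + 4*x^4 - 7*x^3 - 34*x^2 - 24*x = (x)*(x^4 + 4*x^3 - 7*x^2 - 34*x - 24) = x*(x + 4)*(x^3 - 7*x - 6) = x*(x + 1)*(x + 4)*(x^2 - x - 6) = x*(x + 1)*(x + 2)*(x + 4)*(x - 3)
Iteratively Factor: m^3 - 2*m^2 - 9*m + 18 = (m + 3)*(m^2 - 5*m + 6) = (m - 3)*(m + 3)*(m - 2)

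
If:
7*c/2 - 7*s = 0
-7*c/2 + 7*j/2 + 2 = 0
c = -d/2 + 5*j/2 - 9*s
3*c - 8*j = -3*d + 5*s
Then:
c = -8/51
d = -228/119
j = -260/357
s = -4/51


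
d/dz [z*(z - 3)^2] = 3*(z - 3)*(z - 1)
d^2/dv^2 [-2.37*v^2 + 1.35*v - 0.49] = -4.74000000000000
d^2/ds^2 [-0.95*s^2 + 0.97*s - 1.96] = -1.90000000000000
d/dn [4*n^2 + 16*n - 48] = 8*n + 16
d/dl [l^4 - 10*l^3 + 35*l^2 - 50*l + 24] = 4*l^3 - 30*l^2 + 70*l - 50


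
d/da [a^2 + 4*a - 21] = 2*a + 4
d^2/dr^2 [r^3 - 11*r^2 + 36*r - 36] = 6*r - 22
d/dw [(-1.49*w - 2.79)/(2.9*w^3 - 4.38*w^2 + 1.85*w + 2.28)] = (8.642*w^3 + 17.7468*w^2 - 24.4404*w + 1.7643)/(8.41*w^6 - 25.404*w^5 + 29.9144*w^4 - 2.982*w^3 - 16.5503*w^2 + 8.436*w + 5.1984)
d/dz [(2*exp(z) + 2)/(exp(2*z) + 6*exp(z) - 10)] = 2*(-2*(exp(z) + 1)*(exp(z) + 3) + exp(2*z) + 6*exp(z) - 10)*exp(z)/(exp(2*z) + 6*exp(z) - 10)^2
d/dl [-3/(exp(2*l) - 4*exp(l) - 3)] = 6*(exp(l) - 2)*exp(l)/(-exp(2*l) + 4*exp(l) + 3)^2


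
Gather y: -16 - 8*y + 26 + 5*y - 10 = -3*y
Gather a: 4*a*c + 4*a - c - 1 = a*(4*c + 4) - c - 1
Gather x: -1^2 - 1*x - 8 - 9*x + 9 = -10*x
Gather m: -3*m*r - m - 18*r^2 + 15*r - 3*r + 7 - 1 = m*(-3*r - 1) - 18*r^2 + 12*r + 6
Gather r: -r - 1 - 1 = -r - 2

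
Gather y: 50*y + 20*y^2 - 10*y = 20*y^2 + 40*y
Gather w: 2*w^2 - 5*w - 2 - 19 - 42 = 2*w^2 - 5*w - 63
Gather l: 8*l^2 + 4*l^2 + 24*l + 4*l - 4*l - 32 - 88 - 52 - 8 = 12*l^2 + 24*l - 180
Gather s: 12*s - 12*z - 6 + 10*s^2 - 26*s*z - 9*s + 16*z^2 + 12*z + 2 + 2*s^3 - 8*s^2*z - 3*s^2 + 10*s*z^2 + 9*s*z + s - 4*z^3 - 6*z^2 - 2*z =2*s^3 + s^2*(7 - 8*z) + s*(10*z^2 - 17*z + 4) - 4*z^3 + 10*z^2 - 2*z - 4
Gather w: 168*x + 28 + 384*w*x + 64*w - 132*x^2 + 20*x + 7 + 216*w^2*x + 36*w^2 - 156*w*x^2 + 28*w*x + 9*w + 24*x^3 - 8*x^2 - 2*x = w^2*(216*x + 36) + w*(-156*x^2 + 412*x + 73) + 24*x^3 - 140*x^2 + 186*x + 35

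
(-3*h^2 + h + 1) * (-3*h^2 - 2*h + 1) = 9*h^4 + 3*h^3 - 8*h^2 - h + 1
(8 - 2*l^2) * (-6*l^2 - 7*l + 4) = 12*l^4 + 14*l^3 - 56*l^2 - 56*l + 32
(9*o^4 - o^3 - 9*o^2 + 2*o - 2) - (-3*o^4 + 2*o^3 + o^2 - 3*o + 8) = 12*o^4 - 3*o^3 - 10*o^2 + 5*o - 10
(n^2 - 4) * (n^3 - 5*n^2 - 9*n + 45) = n^5 - 5*n^4 - 13*n^3 + 65*n^2 + 36*n - 180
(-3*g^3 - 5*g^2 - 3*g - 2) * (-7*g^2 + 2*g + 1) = 21*g^5 + 29*g^4 + 8*g^3 + 3*g^2 - 7*g - 2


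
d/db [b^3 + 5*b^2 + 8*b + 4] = 3*b^2 + 10*b + 8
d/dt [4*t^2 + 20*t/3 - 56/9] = 8*t + 20/3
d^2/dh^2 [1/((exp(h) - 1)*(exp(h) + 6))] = (4*exp(3*h) + 15*exp(2*h) + 49*exp(h) + 30)*exp(h)/(exp(6*h) + 15*exp(5*h) + 57*exp(4*h) - 55*exp(3*h) - 342*exp(2*h) + 540*exp(h) - 216)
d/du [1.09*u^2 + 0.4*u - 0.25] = 2.18*u + 0.4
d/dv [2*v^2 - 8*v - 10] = 4*v - 8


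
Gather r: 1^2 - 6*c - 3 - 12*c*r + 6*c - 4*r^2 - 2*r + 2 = -4*r^2 + r*(-12*c - 2)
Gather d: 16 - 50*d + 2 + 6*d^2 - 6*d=6*d^2 - 56*d + 18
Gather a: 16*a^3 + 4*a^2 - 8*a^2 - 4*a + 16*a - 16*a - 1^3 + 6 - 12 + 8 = 16*a^3 - 4*a^2 - 4*a + 1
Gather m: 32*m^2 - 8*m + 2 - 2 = 32*m^2 - 8*m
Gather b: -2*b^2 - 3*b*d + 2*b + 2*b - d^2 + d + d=-2*b^2 + b*(4 - 3*d) - d^2 + 2*d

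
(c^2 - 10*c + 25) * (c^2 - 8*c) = c^4 - 18*c^3 + 105*c^2 - 200*c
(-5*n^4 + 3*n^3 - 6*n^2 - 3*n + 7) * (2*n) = -10*n^5 + 6*n^4 - 12*n^3 - 6*n^2 + 14*n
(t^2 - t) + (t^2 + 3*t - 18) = 2*t^2 + 2*t - 18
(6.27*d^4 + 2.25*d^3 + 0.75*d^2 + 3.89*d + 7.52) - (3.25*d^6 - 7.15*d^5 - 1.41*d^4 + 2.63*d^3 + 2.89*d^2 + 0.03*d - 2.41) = -3.25*d^6 + 7.15*d^5 + 7.68*d^4 - 0.38*d^3 - 2.14*d^2 + 3.86*d + 9.93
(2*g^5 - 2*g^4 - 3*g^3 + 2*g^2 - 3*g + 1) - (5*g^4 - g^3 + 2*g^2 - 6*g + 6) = 2*g^5 - 7*g^4 - 2*g^3 + 3*g - 5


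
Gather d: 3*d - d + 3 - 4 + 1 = 2*d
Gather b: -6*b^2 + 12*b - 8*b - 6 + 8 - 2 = -6*b^2 + 4*b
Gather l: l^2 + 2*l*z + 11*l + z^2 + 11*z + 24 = l^2 + l*(2*z + 11) + z^2 + 11*z + 24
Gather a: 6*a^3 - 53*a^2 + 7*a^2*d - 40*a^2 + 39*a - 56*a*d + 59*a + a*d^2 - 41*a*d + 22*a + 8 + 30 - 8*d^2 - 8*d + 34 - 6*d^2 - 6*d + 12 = 6*a^3 + a^2*(7*d - 93) + a*(d^2 - 97*d + 120) - 14*d^2 - 14*d + 84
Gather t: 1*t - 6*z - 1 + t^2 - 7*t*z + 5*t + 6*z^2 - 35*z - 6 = t^2 + t*(6 - 7*z) + 6*z^2 - 41*z - 7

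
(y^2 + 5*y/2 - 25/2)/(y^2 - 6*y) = (2*y^2 + 5*y - 25)/(2*y*(y - 6))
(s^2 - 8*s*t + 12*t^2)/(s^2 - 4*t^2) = (s - 6*t)/(s + 2*t)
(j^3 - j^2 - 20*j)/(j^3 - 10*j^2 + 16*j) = (j^2 - j - 20)/(j^2 - 10*j + 16)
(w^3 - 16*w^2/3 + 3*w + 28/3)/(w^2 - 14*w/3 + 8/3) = (3*w^2 - 4*w - 7)/(3*w - 2)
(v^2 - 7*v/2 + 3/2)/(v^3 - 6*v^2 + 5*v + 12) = (v - 1/2)/(v^2 - 3*v - 4)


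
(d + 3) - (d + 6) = -3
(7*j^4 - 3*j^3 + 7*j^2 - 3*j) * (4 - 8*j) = -56*j^5 + 52*j^4 - 68*j^3 + 52*j^2 - 12*j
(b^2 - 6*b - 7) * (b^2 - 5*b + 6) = b^4 - 11*b^3 + 29*b^2 - b - 42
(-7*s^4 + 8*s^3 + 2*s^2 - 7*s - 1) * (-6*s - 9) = 42*s^5 + 15*s^4 - 84*s^3 + 24*s^2 + 69*s + 9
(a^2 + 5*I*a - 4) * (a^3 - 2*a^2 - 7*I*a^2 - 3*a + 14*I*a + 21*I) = a^5 - 2*a^4 - 2*I*a^4 + 28*a^3 + 4*I*a^3 - 62*a^2 + 34*I*a^2 - 93*a - 56*I*a - 84*I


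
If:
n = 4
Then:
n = 4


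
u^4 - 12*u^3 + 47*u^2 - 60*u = u*(u - 5)*(u - 4)*(u - 3)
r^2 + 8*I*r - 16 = (r + 4*I)^2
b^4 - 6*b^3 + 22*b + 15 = (b - 5)*(b - 3)*(b + 1)^2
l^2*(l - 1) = l^3 - l^2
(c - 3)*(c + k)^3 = c^4 + 3*c^3*k - 3*c^3 + 3*c^2*k^2 - 9*c^2*k + c*k^3 - 9*c*k^2 - 3*k^3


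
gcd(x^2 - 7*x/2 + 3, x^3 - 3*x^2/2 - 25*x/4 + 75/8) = x - 3/2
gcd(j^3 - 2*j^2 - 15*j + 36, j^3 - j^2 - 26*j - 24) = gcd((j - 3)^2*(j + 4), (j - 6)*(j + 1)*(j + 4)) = j + 4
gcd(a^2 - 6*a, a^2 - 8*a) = a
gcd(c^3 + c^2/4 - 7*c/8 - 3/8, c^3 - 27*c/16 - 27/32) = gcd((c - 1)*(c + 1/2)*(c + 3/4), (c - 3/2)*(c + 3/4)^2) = c + 3/4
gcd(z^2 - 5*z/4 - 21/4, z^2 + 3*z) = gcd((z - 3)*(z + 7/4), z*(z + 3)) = 1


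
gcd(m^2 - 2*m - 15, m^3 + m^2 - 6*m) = m + 3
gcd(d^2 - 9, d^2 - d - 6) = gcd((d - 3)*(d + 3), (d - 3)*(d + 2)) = d - 3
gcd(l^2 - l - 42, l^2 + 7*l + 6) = l + 6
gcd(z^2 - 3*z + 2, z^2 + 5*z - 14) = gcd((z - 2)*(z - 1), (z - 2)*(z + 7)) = z - 2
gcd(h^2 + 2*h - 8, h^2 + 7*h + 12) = h + 4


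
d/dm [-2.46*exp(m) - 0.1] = -2.46*exp(m)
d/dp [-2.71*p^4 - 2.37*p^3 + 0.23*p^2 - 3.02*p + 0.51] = -10.84*p^3 - 7.11*p^2 + 0.46*p - 3.02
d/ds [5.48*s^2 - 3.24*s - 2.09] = 10.96*s - 3.24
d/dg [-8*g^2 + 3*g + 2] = 3 - 16*g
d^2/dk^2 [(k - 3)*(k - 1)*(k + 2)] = 6*k - 4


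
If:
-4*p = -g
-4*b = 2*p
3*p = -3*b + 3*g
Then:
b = 0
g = 0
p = 0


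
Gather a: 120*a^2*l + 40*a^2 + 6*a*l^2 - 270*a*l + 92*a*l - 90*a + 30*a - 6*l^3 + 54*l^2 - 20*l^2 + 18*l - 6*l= a^2*(120*l + 40) + a*(6*l^2 - 178*l - 60) - 6*l^3 + 34*l^2 + 12*l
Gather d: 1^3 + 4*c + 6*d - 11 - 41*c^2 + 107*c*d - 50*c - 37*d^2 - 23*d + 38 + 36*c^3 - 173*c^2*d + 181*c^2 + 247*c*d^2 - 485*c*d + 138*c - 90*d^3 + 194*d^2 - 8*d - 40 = 36*c^3 + 140*c^2 + 92*c - 90*d^3 + d^2*(247*c + 157) + d*(-173*c^2 - 378*c - 25) - 12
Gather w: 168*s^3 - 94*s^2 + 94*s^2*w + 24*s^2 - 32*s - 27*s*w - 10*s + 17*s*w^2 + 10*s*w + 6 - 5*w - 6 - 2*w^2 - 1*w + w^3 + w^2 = 168*s^3 - 70*s^2 - 42*s + w^3 + w^2*(17*s - 1) + w*(94*s^2 - 17*s - 6)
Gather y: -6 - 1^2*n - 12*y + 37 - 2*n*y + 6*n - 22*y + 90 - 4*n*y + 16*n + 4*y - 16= 21*n + y*(-6*n - 30) + 105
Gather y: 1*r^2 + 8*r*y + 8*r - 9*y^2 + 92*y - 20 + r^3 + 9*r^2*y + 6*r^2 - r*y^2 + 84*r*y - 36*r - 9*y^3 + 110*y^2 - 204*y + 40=r^3 + 7*r^2 - 28*r - 9*y^3 + y^2*(101 - r) + y*(9*r^2 + 92*r - 112) + 20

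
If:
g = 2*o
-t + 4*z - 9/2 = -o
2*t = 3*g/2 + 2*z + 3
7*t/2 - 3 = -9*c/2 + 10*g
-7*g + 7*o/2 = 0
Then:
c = -37/18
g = 0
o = 0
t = 7/2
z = 2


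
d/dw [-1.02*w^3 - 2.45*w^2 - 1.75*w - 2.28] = -3.06*w^2 - 4.9*w - 1.75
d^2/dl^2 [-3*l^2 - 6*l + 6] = -6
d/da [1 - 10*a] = -10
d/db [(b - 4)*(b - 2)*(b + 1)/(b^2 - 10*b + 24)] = (b^2 - 12*b + 8)/(b^2 - 12*b + 36)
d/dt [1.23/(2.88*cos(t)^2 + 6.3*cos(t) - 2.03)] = (7.0848*cos(t) + 7.749)*sin(t)/(2.88*cos(t)^2 + 6.3*cos(t) - 2.03)^2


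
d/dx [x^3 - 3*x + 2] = 3*x^2 - 3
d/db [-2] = 0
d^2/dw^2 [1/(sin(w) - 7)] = (-7*sin(w) + cos(w)^2 + 1)/(sin(w) - 7)^3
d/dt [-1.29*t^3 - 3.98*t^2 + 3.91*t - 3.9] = -3.87*t^2 - 7.96*t + 3.91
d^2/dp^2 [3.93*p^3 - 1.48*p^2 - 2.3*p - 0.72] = 23.58*p - 2.96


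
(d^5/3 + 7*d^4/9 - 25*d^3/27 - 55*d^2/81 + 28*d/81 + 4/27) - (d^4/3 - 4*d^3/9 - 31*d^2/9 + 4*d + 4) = d^5/3 + 4*d^4/9 - 13*d^3/27 + 224*d^2/81 - 296*d/81 - 104/27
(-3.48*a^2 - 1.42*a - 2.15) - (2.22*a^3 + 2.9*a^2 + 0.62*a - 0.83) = -2.22*a^3 - 6.38*a^2 - 2.04*a - 1.32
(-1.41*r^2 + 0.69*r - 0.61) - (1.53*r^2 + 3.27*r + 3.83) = -2.94*r^2 - 2.58*r - 4.44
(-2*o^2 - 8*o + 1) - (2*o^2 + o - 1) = -4*o^2 - 9*o + 2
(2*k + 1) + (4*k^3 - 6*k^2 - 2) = 4*k^3 - 6*k^2 + 2*k - 1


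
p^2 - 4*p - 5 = (p - 5)*(p + 1)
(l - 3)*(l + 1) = l^2 - 2*l - 3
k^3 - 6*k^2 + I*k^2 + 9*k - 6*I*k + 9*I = (k - 3)^2*(k + I)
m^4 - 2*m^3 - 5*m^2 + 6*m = m*(m - 3)*(m - 1)*(m + 2)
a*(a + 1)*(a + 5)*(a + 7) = a^4 + 13*a^3 + 47*a^2 + 35*a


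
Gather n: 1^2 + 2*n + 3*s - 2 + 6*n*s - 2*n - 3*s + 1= 6*n*s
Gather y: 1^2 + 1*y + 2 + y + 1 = 2*y + 4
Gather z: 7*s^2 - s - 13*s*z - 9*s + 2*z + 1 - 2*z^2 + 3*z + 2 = 7*s^2 - 10*s - 2*z^2 + z*(5 - 13*s) + 3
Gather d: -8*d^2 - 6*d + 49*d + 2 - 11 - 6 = -8*d^2 + 43*d - 15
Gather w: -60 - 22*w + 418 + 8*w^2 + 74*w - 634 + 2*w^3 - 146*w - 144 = 2*w^3 + 8*w^2 - 94*w - 420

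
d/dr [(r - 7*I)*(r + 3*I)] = 2*r - 4*I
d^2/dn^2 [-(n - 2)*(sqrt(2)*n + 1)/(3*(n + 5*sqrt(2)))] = 6*(-5*sqrt(2) - 2)/(n^3 + 15*sqrt(2)*n^2 + 150*n + 250*sqrt(2))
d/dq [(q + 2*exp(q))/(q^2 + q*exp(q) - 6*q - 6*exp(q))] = (-(q + 2*exp(q))*(q*exp(q) + 2*q - 5*exp(q) - 6) + (2*exp(q) + 1)*(q^2 + q*exp(q) - 6*q - 6*exp(q)))/(q^2 + q*exp(q) - 6*q - 6*exp(q))^2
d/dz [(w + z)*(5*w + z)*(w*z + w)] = w*(5*w^2 + 12*w*z + 6*w + 3*z^2 + 2*z)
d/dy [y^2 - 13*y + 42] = 2*y - 13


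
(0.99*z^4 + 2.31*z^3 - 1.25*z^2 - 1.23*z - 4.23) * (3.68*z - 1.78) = 3.6432*z^5 + 6.7386*z^4 - 8.7118*z^3 - 2.3014*z^2 - 13.377*z + 7.5294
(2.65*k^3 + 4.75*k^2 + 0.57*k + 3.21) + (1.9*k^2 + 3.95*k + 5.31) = 2.65*k^3 + 6.65*k^2 + 4.52*k + 8.52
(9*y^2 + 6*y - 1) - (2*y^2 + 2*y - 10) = 7*y^2 + 4*y + 9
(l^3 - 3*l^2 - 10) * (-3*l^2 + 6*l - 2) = -3*l^5 + 15*l^4 - 20*l^3 + 36*l^2 - 60*l + 20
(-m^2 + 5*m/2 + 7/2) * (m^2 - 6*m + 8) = -m^4 + 17*m^3/2 - 39*m^2/2 - m + 28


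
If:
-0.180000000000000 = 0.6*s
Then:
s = -0.30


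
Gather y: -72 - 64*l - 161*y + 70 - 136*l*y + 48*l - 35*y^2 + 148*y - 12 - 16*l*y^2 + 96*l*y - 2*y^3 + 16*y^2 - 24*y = -16*l - 2*y^3 + y^2*(-16*l - 19) + y*(-40*l - 37) - 14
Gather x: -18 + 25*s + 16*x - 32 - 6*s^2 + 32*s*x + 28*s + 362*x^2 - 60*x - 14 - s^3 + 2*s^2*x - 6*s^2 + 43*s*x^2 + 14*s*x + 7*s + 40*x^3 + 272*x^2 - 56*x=-s^3 - 12*s^2 + 60*s + 40*x^3 + x^2*(43*s + 634) + x*(2*s^2 + 46*s - 100) - 64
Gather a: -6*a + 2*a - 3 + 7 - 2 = 2 - 4*a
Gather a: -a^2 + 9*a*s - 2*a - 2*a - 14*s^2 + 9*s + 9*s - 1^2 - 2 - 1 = -a^2 + a*(9*s - 4) - 14*s^2 + 18*s - 4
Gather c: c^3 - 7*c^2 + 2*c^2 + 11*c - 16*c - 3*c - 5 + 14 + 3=c^3 - 5*c^2 - 8*c + 12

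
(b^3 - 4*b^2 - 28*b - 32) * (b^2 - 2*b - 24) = b^5 - 6*b^4 - 44*b^3 + 120*b^2 + 736*b + 768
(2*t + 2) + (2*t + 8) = 4*t + 10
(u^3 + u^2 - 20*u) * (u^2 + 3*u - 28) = u^5 + 4*u^4 - 45*u^3 - 88*u^2 + 560*u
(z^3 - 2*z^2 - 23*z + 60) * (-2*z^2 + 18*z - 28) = -2*z^5 + 22*z^4 - 18*z^3 - 478*z^2 + 1724*z - 1680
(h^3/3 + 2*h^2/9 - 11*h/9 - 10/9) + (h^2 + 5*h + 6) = h^3/3 + 11*h^2/9 + 34*h/9 + 44/9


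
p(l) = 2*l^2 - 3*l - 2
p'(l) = 4*l - 3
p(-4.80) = 58.48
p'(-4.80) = -22.20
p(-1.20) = 4.48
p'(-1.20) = -7.80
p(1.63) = -1.58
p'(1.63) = 3.52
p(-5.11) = 65.55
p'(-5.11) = -23.44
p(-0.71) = 1.14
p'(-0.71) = -5.84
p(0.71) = -3.12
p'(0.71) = -0.16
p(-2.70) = 20.68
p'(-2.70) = -13.80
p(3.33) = 10.19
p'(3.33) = 10.32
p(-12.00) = 322.00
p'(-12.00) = -51.00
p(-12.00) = 322.00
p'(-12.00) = -51.00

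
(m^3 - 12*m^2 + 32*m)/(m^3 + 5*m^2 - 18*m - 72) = m*(m - 8)/(m^2 + 9*m + 18)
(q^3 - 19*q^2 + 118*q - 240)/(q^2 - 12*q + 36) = (q^2 - 13*q + 40)/(q - 6)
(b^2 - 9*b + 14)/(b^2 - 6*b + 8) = (b - 7)/(b - 4)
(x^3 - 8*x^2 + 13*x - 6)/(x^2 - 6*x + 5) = (x^2 - 7*x + 6)/(x - 5)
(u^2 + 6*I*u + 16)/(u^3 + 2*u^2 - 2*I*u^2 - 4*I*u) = (u + 8*I)/(u*(u + 2))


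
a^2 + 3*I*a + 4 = (a - I)*(a + 4*I)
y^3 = y^3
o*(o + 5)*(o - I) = o^3 + 5*o^2 - I*o^2 - 5*I*o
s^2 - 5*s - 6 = (s - 6)*(s + 1)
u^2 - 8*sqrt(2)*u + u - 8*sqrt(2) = (u + 1)*(u - 8*sqrt(2))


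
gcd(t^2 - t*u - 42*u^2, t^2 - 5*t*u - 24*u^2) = 1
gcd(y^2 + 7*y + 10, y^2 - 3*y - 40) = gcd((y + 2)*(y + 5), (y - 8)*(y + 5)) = y + 5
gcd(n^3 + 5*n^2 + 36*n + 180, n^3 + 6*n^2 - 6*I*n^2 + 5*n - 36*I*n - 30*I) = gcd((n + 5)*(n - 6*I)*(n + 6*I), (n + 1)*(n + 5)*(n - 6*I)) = n^2 + n*(5 - 6*I) - 30*I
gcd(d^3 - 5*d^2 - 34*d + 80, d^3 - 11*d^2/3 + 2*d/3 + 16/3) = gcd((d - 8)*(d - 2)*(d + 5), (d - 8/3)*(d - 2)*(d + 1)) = d - 2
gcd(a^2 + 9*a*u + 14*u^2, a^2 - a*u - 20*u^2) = 1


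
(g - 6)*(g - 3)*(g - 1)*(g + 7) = g^4 - 3*g^3 - 43*g^2 + 171*g - 126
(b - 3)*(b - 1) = b^2 - 4*b + 3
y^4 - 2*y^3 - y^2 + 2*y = y*(y - 2)*(y - 1)*(y + 1)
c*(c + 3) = c^2 + 3*c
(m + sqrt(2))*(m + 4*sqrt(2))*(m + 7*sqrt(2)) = m^3 + 12*sqrt(2)*m^2 + 78*m + 56*sqrt(2)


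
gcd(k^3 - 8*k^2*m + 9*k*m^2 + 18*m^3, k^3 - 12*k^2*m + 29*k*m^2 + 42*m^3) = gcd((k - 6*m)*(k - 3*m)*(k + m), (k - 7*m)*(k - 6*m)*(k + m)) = k^2 - 5*k*m - 6*m^2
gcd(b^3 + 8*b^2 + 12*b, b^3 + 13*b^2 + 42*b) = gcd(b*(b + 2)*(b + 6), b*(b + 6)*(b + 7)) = b^2 + 6*b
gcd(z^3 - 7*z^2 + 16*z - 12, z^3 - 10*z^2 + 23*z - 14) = z - 2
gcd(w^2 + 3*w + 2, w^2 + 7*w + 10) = w + 2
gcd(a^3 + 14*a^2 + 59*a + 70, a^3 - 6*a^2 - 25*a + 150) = a + 5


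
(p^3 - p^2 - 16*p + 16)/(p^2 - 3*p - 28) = (p^2 - 5*p + 4)/(p - 7)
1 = 1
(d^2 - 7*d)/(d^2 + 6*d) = (d - 7)/(d + 6)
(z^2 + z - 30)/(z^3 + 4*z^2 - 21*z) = (z^2 + z - 30)/(z*(z^2 + 4*z - 21))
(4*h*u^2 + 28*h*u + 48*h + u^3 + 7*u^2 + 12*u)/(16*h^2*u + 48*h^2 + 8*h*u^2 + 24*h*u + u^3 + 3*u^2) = (u + 4)/(4*h + u)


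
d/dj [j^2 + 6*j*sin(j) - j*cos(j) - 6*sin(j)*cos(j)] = j*sin(j) + 6*j*cos(j) + 2*j + 6*sin(j) - cos(j) - 6*cos(2*j)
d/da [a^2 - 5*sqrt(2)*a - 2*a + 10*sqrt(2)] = 2*a - 5*sqrt(2) - 2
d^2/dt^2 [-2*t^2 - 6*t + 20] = -4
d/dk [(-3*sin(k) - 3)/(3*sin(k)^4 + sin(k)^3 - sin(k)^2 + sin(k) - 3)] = 3*(9*sin(k)^4 + 14*sin(k)^3 + 2*sin(k)^2 - 2*sin(k) + 4)*cos(k)/(3*sin(k)^4 + sin(k)^3 - sin(k)^2 + sin(k) - 3)^2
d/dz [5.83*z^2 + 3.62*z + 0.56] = 11.66*z + 3.62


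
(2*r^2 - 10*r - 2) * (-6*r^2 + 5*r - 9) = -12*r^4 + 70*r^3 - 56*r^2 + 80*r + 18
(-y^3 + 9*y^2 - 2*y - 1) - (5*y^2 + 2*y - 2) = -y^3 + 4*y^2 - 4*y + 1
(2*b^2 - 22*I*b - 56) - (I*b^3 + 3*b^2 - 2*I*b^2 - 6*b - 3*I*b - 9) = -I*b^3 - b^2 + 2*I*b^2 + 6*b - 19*I*b - 47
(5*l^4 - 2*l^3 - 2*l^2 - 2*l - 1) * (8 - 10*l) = -50*l^5 + 60*l^4 + 4*l^3 + 4*l^2 - 6*l - 8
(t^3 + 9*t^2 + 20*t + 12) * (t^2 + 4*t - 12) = t^5 + 13*t^4 + 44*t^3 - 16*t^2 - 192*t - 144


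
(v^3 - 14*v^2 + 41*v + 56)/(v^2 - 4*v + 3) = (v^3 - 14*v^2 + 41*v + 56)/(v^2 - 4*v + 3)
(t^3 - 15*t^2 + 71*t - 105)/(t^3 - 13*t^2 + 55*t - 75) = (t - 7)/(t - 5)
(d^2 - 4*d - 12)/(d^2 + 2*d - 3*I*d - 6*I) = (d - 6)/(d - 3*I)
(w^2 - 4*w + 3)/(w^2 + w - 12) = (w - 1)/(w + 4)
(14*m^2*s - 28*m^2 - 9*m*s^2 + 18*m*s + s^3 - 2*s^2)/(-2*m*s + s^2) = -7*m + 14*m/s + s - 2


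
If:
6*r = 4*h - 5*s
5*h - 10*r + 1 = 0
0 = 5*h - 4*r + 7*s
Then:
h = 31/110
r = 53/220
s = -7/110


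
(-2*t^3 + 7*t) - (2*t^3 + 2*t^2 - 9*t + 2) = -4*t^3 - 2*t^2 + 16*t - 2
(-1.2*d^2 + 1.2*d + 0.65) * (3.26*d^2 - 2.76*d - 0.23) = -3.912*d^4 + 7.224*d^3 - 0.917*d^2 - 2.07*d - 0.1495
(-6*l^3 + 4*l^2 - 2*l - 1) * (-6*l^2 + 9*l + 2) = 36*l^5 - 78*l^4 + 36*l^3 - 4*l^2 - 13*l - 2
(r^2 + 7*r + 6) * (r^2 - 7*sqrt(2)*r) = r^4 - 7*sqrt(2)*r^3 + 7*r^3 - 49*sqrt(2)*r^2 + 6*r^2 - 42*sqrt(2)*r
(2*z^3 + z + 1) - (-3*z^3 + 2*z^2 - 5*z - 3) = 5*z^3 - 2*z^2 + 6*z + 4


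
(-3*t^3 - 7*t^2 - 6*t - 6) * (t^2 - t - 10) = -3*t^5 - 4*t^4 + 31*t^3 + 70*t^2 + 66*t + 60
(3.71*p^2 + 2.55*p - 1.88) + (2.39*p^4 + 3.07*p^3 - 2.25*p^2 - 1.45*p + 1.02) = 2.39*p^4 + 3.07*p^3 + 1.46*p^2 + 1.1*p - 0.86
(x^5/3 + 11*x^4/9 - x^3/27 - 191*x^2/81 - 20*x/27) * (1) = x^5/3 + 11*x^4/9 - x^3/27 - 191*x^2/81 - 20*x/27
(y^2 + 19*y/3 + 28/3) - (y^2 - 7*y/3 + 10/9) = 26*y/3 + 74/9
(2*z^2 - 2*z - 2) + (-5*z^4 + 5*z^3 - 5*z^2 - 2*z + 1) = -5*z^4 + 5*z^3 - 3*z^2 - 4*z - 1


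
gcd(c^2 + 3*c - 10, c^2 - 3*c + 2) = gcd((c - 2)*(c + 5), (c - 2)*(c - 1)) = c - 2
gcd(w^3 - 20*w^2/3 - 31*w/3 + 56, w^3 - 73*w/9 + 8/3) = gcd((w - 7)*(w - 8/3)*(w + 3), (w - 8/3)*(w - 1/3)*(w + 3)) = w^2 + w/3 - 8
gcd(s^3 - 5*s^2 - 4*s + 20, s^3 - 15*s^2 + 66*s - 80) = s^2 - 7*s + 10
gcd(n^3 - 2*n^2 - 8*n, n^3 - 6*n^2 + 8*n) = n^2 - 4*n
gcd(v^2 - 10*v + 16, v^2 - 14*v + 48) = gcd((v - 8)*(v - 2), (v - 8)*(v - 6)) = v - 8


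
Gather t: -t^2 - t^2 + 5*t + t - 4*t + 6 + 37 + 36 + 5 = -2*t^2 + 2*t + 84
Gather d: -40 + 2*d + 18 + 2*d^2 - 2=2*d^2 + 2*d - 24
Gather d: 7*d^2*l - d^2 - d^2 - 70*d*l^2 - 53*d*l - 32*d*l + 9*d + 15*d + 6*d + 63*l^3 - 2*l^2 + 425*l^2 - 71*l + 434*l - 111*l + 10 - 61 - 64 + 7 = d^2*(7*l - 2) + d*(-70*l^2 - 85*l + 30) + 63*l^3 + 423*l^2 + 252*l - 108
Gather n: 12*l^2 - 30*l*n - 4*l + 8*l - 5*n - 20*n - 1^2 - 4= 12*l^2 + 4*l + n*(-30*l - 25) - 5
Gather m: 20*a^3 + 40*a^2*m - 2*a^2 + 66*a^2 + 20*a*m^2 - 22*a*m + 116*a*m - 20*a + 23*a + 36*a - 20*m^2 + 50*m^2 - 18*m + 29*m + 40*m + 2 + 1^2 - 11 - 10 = 20*a^3 + 64*a^2 + 39*a + m^2*(20*a + 30) + m*(40*a^2 + 94*a + 51) - 18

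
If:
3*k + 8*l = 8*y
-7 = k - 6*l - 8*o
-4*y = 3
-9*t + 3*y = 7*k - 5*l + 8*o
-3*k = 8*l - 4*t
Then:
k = -32/97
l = -243/388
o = 2023/1552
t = -3/2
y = -3/4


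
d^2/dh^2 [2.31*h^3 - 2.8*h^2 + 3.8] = 13.86*h - 5.6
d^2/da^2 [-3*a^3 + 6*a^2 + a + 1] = 12 - 18*a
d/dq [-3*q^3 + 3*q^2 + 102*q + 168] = -9*q^2 + 6*q + 102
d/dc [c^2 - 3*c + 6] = 2*c - 3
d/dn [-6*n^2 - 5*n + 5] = -12*n - 5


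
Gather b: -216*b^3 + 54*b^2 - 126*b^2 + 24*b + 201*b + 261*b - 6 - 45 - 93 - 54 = -216*b^3 - 72*b^2 + 486*b - 198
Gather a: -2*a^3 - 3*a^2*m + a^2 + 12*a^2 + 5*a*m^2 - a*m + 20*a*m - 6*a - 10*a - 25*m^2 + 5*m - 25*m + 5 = -2*a^3 + a^2*(13 - 3*m) + a*(5*m^2 + 19*m - 16) - 25*m^2 - 20*m + 5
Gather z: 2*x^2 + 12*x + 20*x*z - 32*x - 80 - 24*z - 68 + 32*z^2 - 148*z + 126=2*x^2 - 20*x + 32*z^2 + z*(20*x - 172) - 22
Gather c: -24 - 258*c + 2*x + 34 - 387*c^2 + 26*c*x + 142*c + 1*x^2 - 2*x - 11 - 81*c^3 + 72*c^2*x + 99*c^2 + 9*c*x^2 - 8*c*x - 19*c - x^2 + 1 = -81*c^3 + c^2*(72*x - 288) + c*(9*x^2 + 18*x - 135)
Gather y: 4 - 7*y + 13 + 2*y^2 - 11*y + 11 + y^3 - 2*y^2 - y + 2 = y^3 - 19*y + 30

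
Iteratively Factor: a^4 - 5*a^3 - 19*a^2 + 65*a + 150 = (a - 5)*(a^3 - 19*a - 30) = (a - 5)^2*(a^2 + 5*a + 6) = (a - 5)^2*(a + 2)*(a + 3)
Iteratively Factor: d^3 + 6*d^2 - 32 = (d + 4)*(d^2 + 2*d - 8) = (d - 2)*(d + 4)*(d + 4)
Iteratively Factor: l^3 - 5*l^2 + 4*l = (l - 1)*(l^2 - 4*l) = (l - 4)*(l - 1)*(l)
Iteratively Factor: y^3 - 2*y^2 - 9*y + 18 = (y - 2)*(y^2 - 9) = (y - 3)*(y - 2)*(y + 3)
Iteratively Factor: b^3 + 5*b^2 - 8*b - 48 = (b - 3)*(b^2 + 8*b + 16) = (b - 3)*(b + 4)*(b + 4)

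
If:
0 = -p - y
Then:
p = -y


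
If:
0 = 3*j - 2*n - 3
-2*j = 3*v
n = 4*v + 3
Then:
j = 27/25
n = 3/25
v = -18/25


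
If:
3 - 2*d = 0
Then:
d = 3/2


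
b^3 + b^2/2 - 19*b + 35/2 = (b - 7/2)*(b - 1)*(b + 5)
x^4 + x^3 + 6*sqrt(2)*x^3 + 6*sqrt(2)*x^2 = x^2*(x + 1)*(x + 6*sqrt(2))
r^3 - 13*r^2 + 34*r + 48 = (r - 8)*(r - 6)*(r + 1)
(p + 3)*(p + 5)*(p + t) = p^3 + p^2*t + 8*p^2 + 8*p*t + 15*p + 15*t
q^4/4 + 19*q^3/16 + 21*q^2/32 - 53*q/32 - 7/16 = (q/4 + 1/2)*(q - 1)*(q + 1/4)*(q + 7/2)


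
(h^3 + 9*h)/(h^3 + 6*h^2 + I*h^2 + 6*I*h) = (h^2 + 9)/(h^2 + h*(6 + I) + 6*I)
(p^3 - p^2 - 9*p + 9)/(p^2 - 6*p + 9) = (p^2 + 2*p - 3)/(p - 3)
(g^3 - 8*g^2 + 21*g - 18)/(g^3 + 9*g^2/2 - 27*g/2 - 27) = 2*(g^2 - 5*g + 6)/(2*g^2 + 15*g + 18)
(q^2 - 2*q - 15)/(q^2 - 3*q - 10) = (q + 3)/(q + 2)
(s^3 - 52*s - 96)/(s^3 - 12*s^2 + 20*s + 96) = (s + 6)/(s - 6)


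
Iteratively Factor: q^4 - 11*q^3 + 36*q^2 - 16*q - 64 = (q - 4)*(q^3 - 7*q^2 + 8*q + 16) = (q - 4)^2*(q^2 - 3*q - 4) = (q - 4)^3*(q + 1)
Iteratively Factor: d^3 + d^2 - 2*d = (d)*(d^2 + d - 2) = d*(d - 1)*(d + 2)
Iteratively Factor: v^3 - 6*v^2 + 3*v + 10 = (v - 5)*(v^2 - v - 2) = (v - 5)*(v + 1)*(v - 2)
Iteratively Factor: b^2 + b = (b)*(b + 1)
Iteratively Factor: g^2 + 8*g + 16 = (g + 4)*(g + 4)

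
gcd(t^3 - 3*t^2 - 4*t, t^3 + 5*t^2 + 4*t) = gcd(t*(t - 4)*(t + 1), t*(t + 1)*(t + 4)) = t^2 + t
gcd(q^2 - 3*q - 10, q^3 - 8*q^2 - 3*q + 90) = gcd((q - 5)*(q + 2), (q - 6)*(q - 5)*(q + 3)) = q - 5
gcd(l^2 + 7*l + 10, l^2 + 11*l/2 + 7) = l + 2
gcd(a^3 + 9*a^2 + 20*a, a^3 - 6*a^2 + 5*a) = a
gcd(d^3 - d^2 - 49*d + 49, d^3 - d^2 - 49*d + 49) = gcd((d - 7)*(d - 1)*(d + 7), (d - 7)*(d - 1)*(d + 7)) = d^3 - d^2 - 49*d + 49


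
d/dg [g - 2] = 1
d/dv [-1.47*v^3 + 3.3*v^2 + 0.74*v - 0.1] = -4.41*v^2 + 6.6*v + 0.74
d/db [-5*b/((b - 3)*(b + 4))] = 5*(b^2 + 12)/(b^4 + 2*b^3 - 23*b^2 - 24*b + 144)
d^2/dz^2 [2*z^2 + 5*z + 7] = 4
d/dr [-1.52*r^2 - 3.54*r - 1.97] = -3.04*r - 3.54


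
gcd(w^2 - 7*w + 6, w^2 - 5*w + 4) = w - 1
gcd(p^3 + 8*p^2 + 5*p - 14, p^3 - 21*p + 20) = p - 1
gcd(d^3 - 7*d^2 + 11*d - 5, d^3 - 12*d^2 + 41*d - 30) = d^2 - 6*d + 5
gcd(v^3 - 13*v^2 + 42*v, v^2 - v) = v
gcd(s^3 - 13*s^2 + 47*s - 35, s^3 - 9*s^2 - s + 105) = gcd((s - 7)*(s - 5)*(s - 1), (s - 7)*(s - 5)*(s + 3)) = s^2 - 12*s + 35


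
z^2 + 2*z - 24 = (z - 4)*(z + 6)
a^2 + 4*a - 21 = (a - 3)*(a + 7)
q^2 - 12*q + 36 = (q - 6)^2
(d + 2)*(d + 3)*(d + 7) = d^3 + 12*d^2 + 41*d + 42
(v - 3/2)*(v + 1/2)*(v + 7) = v^3 + 6*v^2 - 31*v/4 - 21/4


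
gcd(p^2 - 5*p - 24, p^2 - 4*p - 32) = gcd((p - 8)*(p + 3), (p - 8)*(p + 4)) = p - 8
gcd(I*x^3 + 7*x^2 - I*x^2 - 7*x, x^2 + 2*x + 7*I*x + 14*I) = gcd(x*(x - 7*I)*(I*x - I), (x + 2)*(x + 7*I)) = 1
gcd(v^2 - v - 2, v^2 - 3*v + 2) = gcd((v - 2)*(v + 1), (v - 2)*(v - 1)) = v - 2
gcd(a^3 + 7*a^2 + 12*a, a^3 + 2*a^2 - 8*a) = a^2 + 4*a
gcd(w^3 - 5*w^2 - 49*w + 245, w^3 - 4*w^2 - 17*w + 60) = w - 5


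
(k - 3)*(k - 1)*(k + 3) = k^3 - k^2 - 9*k + 9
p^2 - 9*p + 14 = (p - 7)*(p - 2)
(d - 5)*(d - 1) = d^2 - 6*d + 5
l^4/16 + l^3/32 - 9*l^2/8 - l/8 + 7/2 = (l/4 + 1/2)*(l/4 + 1)*(l - 7/2)*(l - 2)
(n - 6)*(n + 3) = n^2 - 3*n - 18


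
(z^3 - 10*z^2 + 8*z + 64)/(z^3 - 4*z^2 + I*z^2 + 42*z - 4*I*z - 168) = (z^2 - 6*z - 16)/(z^2 + I*z + 42)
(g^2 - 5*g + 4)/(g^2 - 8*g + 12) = (g^2 - 5*g + 4)/(g^2 - 8*g + 12)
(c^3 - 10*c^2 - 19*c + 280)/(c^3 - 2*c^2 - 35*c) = (c - 8)/c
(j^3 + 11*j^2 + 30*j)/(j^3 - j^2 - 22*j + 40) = j*(j + 6)/(j^2 - 6*j + 8)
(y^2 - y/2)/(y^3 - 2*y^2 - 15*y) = (1/2 - y)/(-y^2 + 2*y + 15)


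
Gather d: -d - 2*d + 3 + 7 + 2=12 - 3*d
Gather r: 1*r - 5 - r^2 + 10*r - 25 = -r^2 + 11*r - 30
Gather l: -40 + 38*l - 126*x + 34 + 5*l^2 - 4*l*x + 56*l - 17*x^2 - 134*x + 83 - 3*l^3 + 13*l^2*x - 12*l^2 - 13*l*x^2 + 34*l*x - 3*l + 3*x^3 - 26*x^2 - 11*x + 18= -3*l^3 + l^2*(13*x - 7) + l*(-13*x^2 + 30*x + 91) + 3*x^3 - 43*x^2 - 271*x + 95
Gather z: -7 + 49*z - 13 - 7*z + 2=42*z - 18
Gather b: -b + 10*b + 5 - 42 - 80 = 9*b - 117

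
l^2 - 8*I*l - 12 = (l - 6*I)*(l - 2*I)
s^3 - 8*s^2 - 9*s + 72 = (s - 8)*(s - 3)*(s + 3)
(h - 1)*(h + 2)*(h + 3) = h^3 + 4*h^2 + h - 6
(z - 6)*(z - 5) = z^2 - 11*z + 30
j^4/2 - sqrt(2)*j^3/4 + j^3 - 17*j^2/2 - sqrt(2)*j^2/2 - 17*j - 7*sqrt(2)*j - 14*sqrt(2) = (j/2 + sqrt(2))*(j + 2)*(j - 7*sqrt(2)/2)*(j + sqrt(2))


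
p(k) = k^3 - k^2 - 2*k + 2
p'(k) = 3*k^2 - 2*k - 2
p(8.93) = 616.52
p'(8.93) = 219.37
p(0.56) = 0.74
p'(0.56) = -2.18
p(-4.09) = -74.97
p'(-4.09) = 56.36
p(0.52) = 0.83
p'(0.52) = -2.23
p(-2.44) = -13.60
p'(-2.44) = 20.74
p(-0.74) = 2.53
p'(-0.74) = 1.12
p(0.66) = 0.53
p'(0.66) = -2.01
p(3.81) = 35.17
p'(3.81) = 33.93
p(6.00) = 170.00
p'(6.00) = 94.00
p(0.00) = 2.00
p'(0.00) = -2.00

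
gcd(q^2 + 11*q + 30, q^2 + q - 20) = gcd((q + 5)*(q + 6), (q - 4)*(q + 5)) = q + 5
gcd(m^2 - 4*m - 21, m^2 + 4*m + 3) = m + 3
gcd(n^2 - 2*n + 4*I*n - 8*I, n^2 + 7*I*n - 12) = n + 4*I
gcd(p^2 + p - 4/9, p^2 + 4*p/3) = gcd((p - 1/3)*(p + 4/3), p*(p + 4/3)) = p + 4/3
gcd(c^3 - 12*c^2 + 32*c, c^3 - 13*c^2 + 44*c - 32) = c^2 - 12*c + 32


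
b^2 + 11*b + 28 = (b + 4)*(b + 7)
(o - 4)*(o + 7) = o^2 + 3*o - 28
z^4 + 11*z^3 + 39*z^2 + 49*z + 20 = (z + 1)^2*(z + 4)*(z + 5)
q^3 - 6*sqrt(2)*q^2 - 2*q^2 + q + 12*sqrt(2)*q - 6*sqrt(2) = (q - 1)^2*(q - 6*sqrt(2))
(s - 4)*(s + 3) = s^2 - s - 12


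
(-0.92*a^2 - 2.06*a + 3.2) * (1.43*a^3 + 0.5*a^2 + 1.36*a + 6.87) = -1.3156*a^5 - 3.4058*a^4 + 2.2948*a^3 - 7.522*a^2 - 9.8002*a + 21.984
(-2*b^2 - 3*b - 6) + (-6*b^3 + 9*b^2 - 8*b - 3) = -6*b^3 + 7*b^2 - 11*b - 9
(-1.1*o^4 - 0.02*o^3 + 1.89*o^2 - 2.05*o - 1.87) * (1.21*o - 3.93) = -1.331*o^5 + 4.2988*o^4 + 2.3655*o^3 - 9.9082*o^2 + 5.7938*o + 7.3491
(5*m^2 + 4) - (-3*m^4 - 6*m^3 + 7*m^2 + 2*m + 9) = 3*m^4 + 6*m^3 - 2*m^2 - 2*m - 5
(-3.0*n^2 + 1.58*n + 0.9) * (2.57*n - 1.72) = -7.71*n^3 + 9.2206*n^2 - 0.4046*n - 1.548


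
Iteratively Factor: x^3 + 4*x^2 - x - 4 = (x + 1)*(x^2 + 3*x - 4) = (x + 1)*(x + 4)*(x - 1)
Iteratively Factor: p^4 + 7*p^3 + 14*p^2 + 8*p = (p + 2)*(p^3 + 5*p^2 + 4*p) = (p + 2)*(p + 4)*(p^2 + p) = p*(p + 2)*(p + 4)*(p + 1)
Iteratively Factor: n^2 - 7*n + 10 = (n - 2)*(n - 5)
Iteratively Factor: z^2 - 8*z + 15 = (z - 5)*(z - 3)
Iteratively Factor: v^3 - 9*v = (v + 3)*(v^2 - 3*v) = v*(v + 3)*(v - 3)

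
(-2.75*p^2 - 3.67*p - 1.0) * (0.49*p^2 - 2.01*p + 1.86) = -1.3475*p^4 + 3.7292*p^3 + 1.7717*p^2 - 4.8162*p - 1.86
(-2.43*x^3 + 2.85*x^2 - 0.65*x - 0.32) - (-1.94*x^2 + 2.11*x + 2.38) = -2.43*x^3 + 4.79*x^2 - 2.76*x - 2.7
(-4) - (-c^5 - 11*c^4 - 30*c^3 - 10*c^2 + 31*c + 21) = c^5 + 11*c^4 + 30*c^3 + 10*c^2 - 31*c - 25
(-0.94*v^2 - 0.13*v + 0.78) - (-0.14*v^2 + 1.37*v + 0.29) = -0.8*v^2 - 1.5*v + 0.49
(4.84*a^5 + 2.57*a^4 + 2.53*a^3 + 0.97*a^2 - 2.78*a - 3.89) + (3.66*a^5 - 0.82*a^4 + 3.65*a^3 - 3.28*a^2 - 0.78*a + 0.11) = 8.5*a^5 + 1.75*a^4 + 6.18*a^3 - 2.31*a^2 - 3.56*a - 3.78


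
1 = 1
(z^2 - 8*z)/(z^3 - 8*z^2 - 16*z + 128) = z/(z^2 - 16)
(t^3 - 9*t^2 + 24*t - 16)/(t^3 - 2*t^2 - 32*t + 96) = (t - 1)/(t + 6)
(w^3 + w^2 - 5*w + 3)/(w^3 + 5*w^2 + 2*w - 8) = (w^2 + 2*w - 3)/(w^2 + 6*w + 8)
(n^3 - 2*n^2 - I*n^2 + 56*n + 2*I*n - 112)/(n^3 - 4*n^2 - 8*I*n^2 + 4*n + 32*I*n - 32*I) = (n + 7*I)/(n - 2)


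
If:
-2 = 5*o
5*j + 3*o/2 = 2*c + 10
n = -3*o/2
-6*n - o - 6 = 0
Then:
No Solution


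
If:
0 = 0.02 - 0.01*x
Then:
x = 2.00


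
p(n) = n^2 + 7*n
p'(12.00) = 31.00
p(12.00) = 228.00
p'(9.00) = 25.00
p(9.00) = 144.00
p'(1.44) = 9.88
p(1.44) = 12.15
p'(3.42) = 13.84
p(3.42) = 35.64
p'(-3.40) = 0.20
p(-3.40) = -12.24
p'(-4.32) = -1.64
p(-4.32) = -11.58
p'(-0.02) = 6.96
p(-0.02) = -0.14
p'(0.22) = 7.44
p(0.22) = 1.59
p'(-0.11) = 6.78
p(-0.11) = -0.76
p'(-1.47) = 4.06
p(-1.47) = -8.13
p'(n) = 2*n + 7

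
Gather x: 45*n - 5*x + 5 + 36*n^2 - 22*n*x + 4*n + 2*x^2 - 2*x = 36*n^2 + 49*n + 2*x^2 + x*(-22*n - 7) + 5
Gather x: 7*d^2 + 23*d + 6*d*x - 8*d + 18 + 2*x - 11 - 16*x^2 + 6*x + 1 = 7*d^2 + 15*d - 16*x^2 + x*(6*d + 8) + 8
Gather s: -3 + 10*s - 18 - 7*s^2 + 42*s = -7*s^2 + 52*s - 21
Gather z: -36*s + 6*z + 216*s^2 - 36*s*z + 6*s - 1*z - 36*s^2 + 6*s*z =180*s^2 - 30*s + z*(5 - 30*s)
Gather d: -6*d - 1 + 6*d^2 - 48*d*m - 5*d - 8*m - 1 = 6*d^2 + d*(-48*m - 11) - 8*m - 2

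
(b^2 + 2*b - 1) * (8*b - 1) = 8*b^3 + 15*b^2 - 10*b + 1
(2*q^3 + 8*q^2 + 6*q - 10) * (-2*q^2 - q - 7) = -4*q^5 - 18*q^4 - 34*q^3 - 42*q^2 - 32*q + 70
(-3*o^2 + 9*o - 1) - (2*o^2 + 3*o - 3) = -5*o^2 + 6*o + 2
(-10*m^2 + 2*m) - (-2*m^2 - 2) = -8*m^2 + 2*m + 2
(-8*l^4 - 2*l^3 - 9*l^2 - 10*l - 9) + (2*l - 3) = -8*l^4 - 2*l^3 - 9*l^2 - 8*l - 12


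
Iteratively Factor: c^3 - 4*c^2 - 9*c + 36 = (c - 3)*(c^2 - c - 12) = (c - 3)*(c + 3)*(c - 4)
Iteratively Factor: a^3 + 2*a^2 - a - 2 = (a - 1)*(a^2 + 3*a + 2) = (a - 1)*(a + 1)*(a + 2)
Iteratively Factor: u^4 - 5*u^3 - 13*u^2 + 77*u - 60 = (u + 4)*(u^3 - 9*u^2 + 23*u - 15) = (u - 1)*(u + 4)*(u^2 - 8*u + 15) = (u - 3)*(u - 1)*(u + 4)*(u - 5)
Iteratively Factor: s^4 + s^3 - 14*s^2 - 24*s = (s + 3)*(s^3 - 2*s^2 - 8*s) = (s + 2)*(s + 3)*(s^2 - 4*s) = (s - 4)*(s + 2)*(s + 3)*(s)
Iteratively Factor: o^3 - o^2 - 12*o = (o)*(o^2 - o - 12) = o*(o + 3)*(o - 4)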